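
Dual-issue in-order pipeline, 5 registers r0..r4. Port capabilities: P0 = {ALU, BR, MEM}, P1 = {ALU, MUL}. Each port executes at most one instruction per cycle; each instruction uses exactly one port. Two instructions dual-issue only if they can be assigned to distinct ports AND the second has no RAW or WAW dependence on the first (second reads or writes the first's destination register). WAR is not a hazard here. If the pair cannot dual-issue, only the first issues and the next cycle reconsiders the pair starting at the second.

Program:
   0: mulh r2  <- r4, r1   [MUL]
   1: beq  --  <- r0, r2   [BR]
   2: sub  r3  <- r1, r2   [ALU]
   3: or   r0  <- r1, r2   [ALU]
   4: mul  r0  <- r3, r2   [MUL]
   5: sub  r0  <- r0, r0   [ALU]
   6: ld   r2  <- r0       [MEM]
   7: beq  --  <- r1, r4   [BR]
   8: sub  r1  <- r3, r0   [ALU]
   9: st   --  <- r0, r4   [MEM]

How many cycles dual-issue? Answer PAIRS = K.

  cy0 -> i0 (mulh.MUL) RAW r2
  cy1 -> i1/i2 (beq.BR+sub.ALU) pair
  cy2 -> i3 (or.ALU) WAW r0
  cy3 -> i4 (mul.MUL) RAW+WAW r0
  cy4 -> i5 (sub.ALU) RAW r0
  cy5 -> i6 (ld.MEM) no-port MEM/BR
  cy6 -> i7/i8 (beq.BR+sub.ALU) pair
  cy7 -> i9 (st.MEM) tail

PAIRS = 2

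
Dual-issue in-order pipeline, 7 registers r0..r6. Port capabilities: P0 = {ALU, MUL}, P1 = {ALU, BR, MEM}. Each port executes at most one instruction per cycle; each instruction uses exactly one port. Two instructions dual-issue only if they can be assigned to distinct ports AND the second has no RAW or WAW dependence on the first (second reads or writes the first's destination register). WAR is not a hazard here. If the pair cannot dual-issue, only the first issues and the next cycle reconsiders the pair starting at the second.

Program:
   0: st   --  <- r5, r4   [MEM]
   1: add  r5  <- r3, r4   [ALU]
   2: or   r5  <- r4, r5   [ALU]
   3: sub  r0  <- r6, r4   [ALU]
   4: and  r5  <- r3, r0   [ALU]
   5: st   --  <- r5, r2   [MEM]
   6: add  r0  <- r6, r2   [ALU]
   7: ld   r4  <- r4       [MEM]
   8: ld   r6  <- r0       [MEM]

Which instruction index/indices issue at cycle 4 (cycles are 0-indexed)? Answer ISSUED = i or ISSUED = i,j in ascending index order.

t=0 i0,i1:st+add ; pair
t=1 i2,i3:or+sub ; pair
t=2 i4:and ; RAW r5
t=3 i5,i6:st+add ; pair
t=4 i7:ld ; no-port MEM/MEM
t=5 i8:ld ; tail

ISSUED = 7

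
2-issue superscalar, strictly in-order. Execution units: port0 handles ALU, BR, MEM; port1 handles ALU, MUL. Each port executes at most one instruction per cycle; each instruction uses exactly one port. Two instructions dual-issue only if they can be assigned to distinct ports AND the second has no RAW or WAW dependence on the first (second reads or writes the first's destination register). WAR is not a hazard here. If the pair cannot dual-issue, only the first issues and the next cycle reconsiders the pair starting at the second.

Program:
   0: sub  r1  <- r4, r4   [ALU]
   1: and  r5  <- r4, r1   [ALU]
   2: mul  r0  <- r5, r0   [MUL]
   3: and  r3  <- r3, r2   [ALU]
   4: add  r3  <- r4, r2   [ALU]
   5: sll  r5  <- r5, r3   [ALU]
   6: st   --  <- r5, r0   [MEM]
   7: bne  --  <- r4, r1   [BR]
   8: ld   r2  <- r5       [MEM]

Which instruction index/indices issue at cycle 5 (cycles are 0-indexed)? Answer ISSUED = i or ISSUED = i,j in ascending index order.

t=0 i0:sub.ALU ; RAW r1
t=1 i1:and.ALU ; RAW r5
t=2 i2/i3:mul.MUL+and.ALU ; dual
t=3 i4:add.ALU ; RAW r3
t=4 i5:sll.ALU ; RAW r5
t=5 i6:st.MEM ; no-port MEM/BR
t=6 i7:bne.BR ; no-port BR/MEM
t=7 i8:ld.MEM ; tail

ISSUED = 6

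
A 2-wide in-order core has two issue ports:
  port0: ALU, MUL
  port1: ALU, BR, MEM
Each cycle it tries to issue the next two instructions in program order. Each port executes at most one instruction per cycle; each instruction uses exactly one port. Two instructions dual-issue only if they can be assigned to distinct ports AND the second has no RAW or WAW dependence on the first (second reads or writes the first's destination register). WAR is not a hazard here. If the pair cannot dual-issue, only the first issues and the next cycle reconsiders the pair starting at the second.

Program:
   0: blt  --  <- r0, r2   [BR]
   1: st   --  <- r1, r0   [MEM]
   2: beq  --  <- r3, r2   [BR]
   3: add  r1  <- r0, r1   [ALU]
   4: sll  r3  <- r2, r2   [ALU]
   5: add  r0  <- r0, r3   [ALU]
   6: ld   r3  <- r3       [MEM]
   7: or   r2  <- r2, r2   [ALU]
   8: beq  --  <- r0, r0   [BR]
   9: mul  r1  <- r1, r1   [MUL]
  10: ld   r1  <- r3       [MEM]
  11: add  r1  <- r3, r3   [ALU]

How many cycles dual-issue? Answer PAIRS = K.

c0: i0 blt  no-port BR/MEM
c1: i1 st  no-port MEM/BR
c2: i2,i3 beq/add  pair
c3: i4 sll  RAW r3
c4: i5,i6 add/ld  pair
c5: i7,i8 or/beq  pair
c6: i9 mul  WAW r1
c7: i10 ld  WAW r1
c8: i11 add  tail

PAIRS = 3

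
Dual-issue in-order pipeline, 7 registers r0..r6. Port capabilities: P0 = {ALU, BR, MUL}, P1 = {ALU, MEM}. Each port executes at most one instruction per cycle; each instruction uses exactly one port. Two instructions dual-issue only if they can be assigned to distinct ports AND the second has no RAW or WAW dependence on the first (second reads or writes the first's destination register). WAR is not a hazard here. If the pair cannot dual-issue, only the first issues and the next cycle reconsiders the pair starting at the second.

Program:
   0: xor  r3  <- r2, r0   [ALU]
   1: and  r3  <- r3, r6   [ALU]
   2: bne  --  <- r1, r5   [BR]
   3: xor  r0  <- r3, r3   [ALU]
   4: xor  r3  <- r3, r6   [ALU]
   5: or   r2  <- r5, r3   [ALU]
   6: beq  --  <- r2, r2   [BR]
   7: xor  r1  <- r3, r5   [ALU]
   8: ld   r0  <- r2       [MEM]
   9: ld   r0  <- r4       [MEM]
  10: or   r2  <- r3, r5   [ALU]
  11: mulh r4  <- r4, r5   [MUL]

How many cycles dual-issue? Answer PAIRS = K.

PAIRS = 4

[0] i0  xor  -- RAW+WAW r3
[1] i1,i2  and/bne  -- 2-wide
[2] i3,i4  xor/xor  -- 2-wide
[3] i5  or  -- RAW r2
[4] i6,i7  beq/xor  -- 2-wide
[5] i8  ld  -- no-port MEM/MEM
[6] i9,i10  ld/or  -- 2-wide
[7] i11  mulh  -- tail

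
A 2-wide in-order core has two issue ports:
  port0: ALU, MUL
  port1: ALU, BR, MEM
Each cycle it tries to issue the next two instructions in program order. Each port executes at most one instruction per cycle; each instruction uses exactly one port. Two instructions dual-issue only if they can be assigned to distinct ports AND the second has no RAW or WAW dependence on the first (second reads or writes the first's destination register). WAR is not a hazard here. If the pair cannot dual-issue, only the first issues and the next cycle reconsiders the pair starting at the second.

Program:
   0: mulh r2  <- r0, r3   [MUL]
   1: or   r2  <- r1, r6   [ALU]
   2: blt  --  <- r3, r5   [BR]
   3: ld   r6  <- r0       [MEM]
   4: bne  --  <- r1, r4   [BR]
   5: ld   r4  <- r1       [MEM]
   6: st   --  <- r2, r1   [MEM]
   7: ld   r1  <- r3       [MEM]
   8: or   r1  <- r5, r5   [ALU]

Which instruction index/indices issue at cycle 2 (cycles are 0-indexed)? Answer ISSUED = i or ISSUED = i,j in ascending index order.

ISSUED = 3

0. mulh @i0  | WAW r2
1. or/blt @i1+i2  | 2-wide
2. ld @i3  | no-port MEM/BR
3. bne @i4  | no-port BR/MEM
4. ld @i5  | no-port MEM/MEM
5. st @i6  | no-port MEM/MEM
6. ld @i7  | WAW r1
7. or @i8  | tail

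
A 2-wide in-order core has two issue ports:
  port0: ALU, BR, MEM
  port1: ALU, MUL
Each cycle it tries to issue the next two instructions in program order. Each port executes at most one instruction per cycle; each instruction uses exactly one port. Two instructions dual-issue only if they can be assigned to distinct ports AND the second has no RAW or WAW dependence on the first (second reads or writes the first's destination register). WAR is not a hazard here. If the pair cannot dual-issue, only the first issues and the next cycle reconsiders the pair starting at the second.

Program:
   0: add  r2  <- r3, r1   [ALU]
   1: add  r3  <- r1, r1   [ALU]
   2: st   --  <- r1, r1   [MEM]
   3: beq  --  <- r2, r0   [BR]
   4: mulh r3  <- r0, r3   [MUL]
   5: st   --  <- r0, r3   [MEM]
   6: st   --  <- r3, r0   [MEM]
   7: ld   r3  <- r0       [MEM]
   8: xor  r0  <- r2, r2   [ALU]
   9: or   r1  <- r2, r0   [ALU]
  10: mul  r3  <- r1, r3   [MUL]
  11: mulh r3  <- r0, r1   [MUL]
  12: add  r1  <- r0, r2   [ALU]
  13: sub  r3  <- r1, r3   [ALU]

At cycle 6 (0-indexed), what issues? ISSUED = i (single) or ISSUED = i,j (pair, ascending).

0. add.ALU add.ALU @i0,i1  | dual
1. st.MEM @i2  | no-port MEM/BR
2. beq.BR mulh.MUL @i3,i4  | dual
3. st.MEM @i5  | no-port MEM/MEM
4. st.MEM @i6  | no-port MEM/MEM
5. ld.MEM xor.ALU @i7,i8  | dual
6. or.ALU @i9  | RAW r1
7. mul.MUL @i10  | no-port MUL/MUL
8. mulh.MUL add.ALU @i11,i12  | dual
9. sub.ALU @i13  | tail

ISSUED = 9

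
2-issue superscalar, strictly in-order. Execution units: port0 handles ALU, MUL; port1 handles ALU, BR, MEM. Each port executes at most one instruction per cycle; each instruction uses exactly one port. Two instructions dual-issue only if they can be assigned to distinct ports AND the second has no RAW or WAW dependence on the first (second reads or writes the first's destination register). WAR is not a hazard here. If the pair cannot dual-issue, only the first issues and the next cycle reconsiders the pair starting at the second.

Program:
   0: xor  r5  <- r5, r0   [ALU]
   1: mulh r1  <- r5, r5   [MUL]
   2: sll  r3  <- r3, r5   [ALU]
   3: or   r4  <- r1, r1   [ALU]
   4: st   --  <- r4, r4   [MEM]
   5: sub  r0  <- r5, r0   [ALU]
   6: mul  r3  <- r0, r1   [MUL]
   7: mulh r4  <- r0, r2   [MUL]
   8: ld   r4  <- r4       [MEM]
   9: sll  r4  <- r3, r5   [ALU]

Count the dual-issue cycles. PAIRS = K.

t=0 i0:xor.ALU ; RAW r5
t=1 i1&i2:mulh.MUL+sll.ALU ; 2-wide
t=2 i3:or.ALU ; RAW r4
t=3 i4&i5:st.MEM+sub.ALU ; 2-wide
t=4 i6:mul.MUL ; no-port MUL/MUL
t=5 i7:mulh.MUL ; RAW+WAW r4
t=6 i8:ld.MEM ; WAW r4
t=7 i9:sll.ALU ; tail

PAIRS = 2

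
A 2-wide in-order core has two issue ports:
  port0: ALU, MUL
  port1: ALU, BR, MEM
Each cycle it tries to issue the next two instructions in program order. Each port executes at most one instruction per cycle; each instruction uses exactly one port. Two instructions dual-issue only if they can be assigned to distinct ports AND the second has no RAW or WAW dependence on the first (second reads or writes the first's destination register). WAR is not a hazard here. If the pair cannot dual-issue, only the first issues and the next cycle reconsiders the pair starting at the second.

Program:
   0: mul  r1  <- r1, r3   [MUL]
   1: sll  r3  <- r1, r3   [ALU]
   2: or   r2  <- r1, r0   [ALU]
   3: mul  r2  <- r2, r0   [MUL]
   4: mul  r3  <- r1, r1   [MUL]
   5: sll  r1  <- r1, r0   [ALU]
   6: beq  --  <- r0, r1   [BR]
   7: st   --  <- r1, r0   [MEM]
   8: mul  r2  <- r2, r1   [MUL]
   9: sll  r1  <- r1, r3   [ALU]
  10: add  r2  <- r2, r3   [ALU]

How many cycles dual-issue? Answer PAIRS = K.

PAIRS = 4

  cy0 -> i0 (mul.MUL) RAW r1
  cy1 -> i1&i2 (sll.ALU or.ALU) dual
  cy2 -> i3 (mul.MUL) no-port MUL/MUL
  cy3 -> i4&i5 (mul.MUL sll.ALU) dual
  cy4 -> i6 (beq.BR) no-port BR/MEM
  cy5 -> i7&i8 (st.MEM mul.MUL) dual
  cy6 -> i9&i10 (sll.ALU add.ALU) dual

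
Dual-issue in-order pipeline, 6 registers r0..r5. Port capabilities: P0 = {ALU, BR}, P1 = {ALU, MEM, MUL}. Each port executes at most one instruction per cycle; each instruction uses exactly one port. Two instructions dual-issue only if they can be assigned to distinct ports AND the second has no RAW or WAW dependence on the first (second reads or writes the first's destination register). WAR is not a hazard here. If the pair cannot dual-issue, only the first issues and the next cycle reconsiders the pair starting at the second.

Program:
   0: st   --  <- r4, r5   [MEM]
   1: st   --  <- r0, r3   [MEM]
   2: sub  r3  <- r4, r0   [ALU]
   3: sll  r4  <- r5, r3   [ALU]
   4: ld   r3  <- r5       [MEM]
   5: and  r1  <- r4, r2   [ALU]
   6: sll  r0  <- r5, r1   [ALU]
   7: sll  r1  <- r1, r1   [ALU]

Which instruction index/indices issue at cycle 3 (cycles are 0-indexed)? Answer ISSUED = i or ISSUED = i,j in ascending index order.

ISSUED = 5

  cy0 -> i0 (st.MEM) no-port MEM/MEM
  cy1 -> i1&i2 (st.MEM;sub.ALU) 2-wide
  cy2 -> i3&i4 (sll.ALU;ld.MEM) 2-wide
  cy3 -> i5 (and.ALU) RAW r1
  cy4 -> i6&i7 (sll.ALU;sll.ALU) 2-wide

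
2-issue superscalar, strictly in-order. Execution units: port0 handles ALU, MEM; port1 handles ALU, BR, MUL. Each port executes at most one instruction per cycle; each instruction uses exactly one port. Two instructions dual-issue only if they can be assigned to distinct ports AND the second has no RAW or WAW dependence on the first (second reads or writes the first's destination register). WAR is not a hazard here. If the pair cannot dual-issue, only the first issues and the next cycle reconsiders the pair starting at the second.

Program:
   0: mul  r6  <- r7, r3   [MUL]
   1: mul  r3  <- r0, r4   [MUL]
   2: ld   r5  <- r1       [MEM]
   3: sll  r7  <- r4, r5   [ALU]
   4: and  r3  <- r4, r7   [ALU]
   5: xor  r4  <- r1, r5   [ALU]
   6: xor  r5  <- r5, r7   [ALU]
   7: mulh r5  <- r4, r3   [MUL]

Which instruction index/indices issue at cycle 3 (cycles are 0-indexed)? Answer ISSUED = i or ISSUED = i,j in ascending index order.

[0] i0  mul.MUL  -- no-port MUL/MUL
[1] i1+i2  mul.MUL;ld.MEM  -- dual
[2] i3  sll.ALU  -- RAW r7
[3] i4+i5  and.ALU;xor.ALU  -- dual
[4] i6  xor.ALU  -- WAW r5
[5] i7  mulh.MUL  -- tail

ISSUED = 4,5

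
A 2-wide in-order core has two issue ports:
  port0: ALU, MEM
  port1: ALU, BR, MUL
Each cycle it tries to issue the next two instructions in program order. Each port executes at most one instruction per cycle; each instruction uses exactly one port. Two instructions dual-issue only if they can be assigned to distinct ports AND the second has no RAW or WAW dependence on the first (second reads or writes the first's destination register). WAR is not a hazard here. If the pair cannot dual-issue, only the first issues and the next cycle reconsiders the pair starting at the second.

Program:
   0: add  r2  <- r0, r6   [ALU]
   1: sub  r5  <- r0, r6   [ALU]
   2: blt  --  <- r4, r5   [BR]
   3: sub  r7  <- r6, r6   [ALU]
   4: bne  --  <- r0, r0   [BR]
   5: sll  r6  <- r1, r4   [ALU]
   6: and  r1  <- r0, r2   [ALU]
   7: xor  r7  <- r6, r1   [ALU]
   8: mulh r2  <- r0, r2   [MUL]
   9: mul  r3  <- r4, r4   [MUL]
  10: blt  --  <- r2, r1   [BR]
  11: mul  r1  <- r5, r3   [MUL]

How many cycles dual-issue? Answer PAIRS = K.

PAIRS = 4

  cy0 -> i0,i1 (add sub) dual
  cy1 -> i2,i3 (blt sub) dual
  cy2 -> i4,i5 (bne sll) dual
  cy3 -> i6 (and) RAW r1
  cy4 -> i7,i8 (xor mulh) dual
  cy5 -> i9 (mul) no-port MUL/BR
  cy6 -> i10 (blt) no-port BR/MUL
  cy7 -> i11 (mul) tail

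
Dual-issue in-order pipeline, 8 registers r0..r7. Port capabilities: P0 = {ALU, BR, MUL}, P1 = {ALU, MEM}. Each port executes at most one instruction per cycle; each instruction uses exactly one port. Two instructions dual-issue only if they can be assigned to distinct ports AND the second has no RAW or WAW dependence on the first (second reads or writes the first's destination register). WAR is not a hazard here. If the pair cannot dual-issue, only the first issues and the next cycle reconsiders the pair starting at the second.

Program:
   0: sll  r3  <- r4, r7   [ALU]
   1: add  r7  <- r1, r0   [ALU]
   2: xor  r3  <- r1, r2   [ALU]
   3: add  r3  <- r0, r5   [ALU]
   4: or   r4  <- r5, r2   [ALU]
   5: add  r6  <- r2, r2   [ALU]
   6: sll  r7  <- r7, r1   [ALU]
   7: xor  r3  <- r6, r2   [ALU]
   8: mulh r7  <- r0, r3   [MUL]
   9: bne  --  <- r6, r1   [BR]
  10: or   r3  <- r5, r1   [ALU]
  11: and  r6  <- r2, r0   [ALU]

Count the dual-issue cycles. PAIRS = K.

#0 head=0: sll.ALU;add.ALU i0,i1 2-wide
#1 head=2: xor.ALU i2 WAW r3
#2 head=3: add.ALU;or.ALU i3,i4 2-wide
#3 head=5: add.ALU;sll.ALU i5,i6 2-wide
#4 head=7: xor.ALU i7 RAW r3
#5 head=8: mulh.MUL i8 no-port MUL/BR
#6 head=9: bne.BR;or.ALU i9,i10 2-wide
#7 head=11: and.ALU i11 tail

PAIRS = 4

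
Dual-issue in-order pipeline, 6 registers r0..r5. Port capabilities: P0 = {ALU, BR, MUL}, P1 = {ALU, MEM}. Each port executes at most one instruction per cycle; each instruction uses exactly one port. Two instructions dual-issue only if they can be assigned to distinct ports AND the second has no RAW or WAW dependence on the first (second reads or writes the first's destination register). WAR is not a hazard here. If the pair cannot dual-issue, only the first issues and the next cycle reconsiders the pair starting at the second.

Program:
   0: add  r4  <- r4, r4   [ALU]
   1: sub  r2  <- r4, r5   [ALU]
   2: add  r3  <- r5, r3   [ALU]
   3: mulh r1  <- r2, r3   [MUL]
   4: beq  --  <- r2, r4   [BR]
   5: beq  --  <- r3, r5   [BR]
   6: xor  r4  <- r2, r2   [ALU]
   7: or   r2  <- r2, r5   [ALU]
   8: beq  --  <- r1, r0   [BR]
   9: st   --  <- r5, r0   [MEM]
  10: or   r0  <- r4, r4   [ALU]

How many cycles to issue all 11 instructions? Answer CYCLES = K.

CYCLES = 7

[0] i0  add.ALU  -- RAW r4
[1] i1,i2  sub.ALU add.ALU  -- 2-wide
[2] i3  mulh.MUL  -- no-port MUL/BR
[3] i4  beq.BR  -- no-port BR/BR
[4] i5,i6  beq.BR xor.ALU  -- 2-wide
[5] i7,i8  or.ALU beq.BR  -- 2-wide
[6] i9,i10  st.MEM or.ALU  -- 2-wide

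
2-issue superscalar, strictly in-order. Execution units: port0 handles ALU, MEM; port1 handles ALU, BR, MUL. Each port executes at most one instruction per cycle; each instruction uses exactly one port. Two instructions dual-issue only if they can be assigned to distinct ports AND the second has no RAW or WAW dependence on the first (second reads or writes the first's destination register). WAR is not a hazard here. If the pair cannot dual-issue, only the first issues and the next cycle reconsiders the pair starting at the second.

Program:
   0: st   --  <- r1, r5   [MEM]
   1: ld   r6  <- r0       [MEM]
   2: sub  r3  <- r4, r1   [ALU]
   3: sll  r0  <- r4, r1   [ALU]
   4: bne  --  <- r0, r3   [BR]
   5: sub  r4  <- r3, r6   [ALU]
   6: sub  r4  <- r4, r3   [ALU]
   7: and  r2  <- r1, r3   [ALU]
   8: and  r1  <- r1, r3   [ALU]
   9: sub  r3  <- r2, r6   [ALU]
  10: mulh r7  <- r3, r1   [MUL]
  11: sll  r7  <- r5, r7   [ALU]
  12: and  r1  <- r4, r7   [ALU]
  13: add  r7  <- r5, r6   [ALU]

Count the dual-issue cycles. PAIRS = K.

PAIRS = 5

  cy0 -> i0 (st.MEM) no-port MEM/MEM
  cy1 -> i1&i2 (ld.MEM sub.ALU) 2-wide
  cy2 -> i3 (sll.ALU) RAW r0
  cy3 -> i4&i5 (bne.BR sub.ALU) 2-wide
  cy4 -> i6&i7 (sub.ALU and.ALU) 2-wide
  cy5 -> i8&i9 (and.ALU sub.ALU) 2-wide
  cy6 -> i10 (mulh.MUL) RAW+WAW r7
  cy7 -> i11 (sll.ALU) RAW r7
  cy8 -> i12&i13 (and.ALU add.ALU) 2-wide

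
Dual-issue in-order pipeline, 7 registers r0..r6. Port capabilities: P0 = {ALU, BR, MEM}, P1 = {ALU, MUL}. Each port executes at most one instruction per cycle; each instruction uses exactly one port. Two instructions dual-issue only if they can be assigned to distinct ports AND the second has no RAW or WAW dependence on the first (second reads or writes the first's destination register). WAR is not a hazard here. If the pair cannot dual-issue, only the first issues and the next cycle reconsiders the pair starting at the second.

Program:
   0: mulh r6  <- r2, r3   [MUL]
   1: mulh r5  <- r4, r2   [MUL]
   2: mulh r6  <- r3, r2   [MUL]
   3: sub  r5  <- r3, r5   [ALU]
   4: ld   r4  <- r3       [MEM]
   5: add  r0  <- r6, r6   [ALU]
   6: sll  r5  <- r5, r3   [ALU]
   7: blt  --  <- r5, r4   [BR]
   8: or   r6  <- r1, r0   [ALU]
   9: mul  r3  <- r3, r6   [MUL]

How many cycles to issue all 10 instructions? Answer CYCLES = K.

CYCLES = 7

0. mulh.MUL @i0  | no-port MUL/MUL
1. mulh.MUL @i1  | no-port MUL/MUL
2. mulh.MUL+sub.ALU @i2&i3  | pair
3. ld.MEM+add.ALU @i4&i5  | pair
4. sll.ALU @i6  | RAW r5
5. blt.BR+or.ALU @i7&i8  | pair
6. mul.MUL @i9  | tail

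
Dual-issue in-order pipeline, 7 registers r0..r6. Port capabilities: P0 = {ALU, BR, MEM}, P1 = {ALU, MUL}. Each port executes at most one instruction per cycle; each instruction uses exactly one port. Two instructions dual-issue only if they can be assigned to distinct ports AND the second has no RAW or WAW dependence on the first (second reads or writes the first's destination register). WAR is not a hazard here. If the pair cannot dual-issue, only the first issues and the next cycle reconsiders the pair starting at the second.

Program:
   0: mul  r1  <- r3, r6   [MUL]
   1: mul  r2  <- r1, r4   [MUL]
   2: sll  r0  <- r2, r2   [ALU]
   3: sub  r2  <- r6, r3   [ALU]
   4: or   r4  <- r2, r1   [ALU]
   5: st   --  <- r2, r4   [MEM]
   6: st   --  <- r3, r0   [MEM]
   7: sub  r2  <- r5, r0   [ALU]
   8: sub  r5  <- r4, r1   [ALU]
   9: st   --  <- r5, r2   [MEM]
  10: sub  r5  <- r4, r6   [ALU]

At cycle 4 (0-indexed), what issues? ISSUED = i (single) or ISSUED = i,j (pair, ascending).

#0 head=0: mul.MUL i0 no-port MUL/MUL
#1 head=1: mul.MUL i1 RAW r2
#2 head=2: sll.ALU+sub.ALU i2&i3 2-wide
#3 head=4: or.ALU i4 RAW r4
#4 head=5: st.MEM i5 no-port MEM/MEM
#5 head=6: st.MEM+sub.ALU i6&i7 2-wide
#6 head=8: sub.ALU i8 RAW r5
#7 head=9: st.MEM+sub.ALU i9&i10 2-wide

ISSUED = 5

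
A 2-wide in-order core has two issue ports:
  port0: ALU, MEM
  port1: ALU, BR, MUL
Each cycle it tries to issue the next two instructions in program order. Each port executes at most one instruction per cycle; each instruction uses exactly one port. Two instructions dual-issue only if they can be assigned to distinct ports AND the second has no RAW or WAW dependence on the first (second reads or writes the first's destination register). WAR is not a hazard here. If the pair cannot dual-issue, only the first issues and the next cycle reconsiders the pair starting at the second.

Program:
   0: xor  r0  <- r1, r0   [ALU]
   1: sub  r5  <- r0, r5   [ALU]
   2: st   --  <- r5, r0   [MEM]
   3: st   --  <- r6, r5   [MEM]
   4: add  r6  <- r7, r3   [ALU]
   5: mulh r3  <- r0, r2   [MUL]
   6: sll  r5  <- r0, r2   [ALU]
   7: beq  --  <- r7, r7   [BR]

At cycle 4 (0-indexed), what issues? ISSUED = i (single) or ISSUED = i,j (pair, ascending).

ISSUED = 5,6

c0: i0 xor  RAW r0
c1: i1 sub  RAW r5
c2: i2 st  no-port MEM/MEM
c3: i3+i4 st;add  2-wide
c4: i5+i6 mulh;sll  2-wide
c5: i7 beq  tail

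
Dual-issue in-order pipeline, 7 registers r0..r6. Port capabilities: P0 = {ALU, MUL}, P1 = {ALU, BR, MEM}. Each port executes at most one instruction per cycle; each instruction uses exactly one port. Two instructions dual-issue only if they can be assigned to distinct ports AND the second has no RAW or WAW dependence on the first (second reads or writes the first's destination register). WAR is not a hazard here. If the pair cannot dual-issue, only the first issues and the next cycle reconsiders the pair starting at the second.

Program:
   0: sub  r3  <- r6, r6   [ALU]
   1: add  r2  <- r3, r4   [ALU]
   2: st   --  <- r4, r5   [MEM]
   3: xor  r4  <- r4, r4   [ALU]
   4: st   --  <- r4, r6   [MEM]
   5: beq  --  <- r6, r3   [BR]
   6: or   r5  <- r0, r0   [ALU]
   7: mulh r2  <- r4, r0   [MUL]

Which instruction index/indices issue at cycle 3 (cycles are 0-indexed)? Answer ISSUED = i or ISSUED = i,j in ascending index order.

ISSUED = 4

  cy0 -> i0 (sub.ALU) RAW r3
  cy1 -> i1&i2 (add.ALU;st.MEM) pair
  cy2 -> i3 (xor.ALU) RAW r4
  cy3 -> i4 (st.MEM) no-port MEM/BR
  cy4 -> i5&i6 (beq.BR;or.ALU) pair
  cy5 -> i7 (mulh.MUL) tail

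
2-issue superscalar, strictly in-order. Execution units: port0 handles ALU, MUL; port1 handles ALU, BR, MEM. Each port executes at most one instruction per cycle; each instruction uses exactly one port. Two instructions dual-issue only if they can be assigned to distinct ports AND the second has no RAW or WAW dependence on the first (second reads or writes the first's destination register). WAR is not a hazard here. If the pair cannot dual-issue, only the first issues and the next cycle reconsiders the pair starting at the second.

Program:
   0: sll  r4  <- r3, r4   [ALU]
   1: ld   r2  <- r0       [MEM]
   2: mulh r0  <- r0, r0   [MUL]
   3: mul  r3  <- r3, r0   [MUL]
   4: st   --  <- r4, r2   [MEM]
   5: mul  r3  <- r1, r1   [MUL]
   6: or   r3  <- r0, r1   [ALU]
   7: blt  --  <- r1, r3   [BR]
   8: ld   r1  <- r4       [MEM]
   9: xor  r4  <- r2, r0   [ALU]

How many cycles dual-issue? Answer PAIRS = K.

PAIRS = 3

[0] i0&i1  sll ld  -- pair
[1] i2  mulh  -- no-port MUL/MUL
[2] i3&i4  mul st  -- pair
[3] i5  mul  -- WAW r3
[4] i6  or  -- RAW r3
[5] i7  blt  -- no-port BR/MEM
[6] i8&i9  ld xor  -- pair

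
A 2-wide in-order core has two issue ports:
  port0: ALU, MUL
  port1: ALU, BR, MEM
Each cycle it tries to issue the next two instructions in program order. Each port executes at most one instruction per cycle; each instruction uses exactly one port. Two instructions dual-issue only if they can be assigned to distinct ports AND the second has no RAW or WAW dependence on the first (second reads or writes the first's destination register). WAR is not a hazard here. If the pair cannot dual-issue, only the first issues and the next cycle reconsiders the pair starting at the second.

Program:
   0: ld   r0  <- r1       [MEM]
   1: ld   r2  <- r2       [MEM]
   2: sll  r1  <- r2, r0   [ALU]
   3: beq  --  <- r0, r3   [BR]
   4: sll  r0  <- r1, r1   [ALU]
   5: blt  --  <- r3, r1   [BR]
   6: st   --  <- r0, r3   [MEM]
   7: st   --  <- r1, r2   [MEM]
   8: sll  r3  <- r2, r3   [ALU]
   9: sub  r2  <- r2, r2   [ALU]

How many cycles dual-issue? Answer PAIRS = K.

[0] i0  ld.MEM  -- no-port MEM/MEM
[1] i1  ld.MEM  -- RAW r2
[2] i2&i3  sll.ALU+beq.BR  -- dual
[3] i4&i5  sll.ALU+blt.BR  -- dual
[4] i6  st.MEM  -- no-port MEM/MEM
[5] i7&i8  st.MEM+sll.ALU  -- dual
[6] i9  sub.ALU  -- tail

PAIRS = 3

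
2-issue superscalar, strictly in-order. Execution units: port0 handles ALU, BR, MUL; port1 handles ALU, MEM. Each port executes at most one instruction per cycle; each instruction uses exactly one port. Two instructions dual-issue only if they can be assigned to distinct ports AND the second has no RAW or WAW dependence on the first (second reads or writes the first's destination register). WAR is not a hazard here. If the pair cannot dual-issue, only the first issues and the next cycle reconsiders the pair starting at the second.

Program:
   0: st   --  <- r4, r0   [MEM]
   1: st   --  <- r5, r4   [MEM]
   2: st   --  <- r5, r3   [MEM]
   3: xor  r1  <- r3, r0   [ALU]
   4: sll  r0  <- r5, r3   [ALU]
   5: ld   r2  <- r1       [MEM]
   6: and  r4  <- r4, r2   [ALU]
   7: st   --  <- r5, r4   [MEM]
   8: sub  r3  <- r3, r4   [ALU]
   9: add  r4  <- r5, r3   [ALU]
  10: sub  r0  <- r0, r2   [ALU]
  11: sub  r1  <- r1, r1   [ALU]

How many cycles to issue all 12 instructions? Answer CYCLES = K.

t=0 i0:st.MEM ; no-port MEM/MEM
t=1 i1:st.MEM ; no-port MEM/MEM
t=2 i2+i3:st.MEM/xor.ALU ; dual
t=3 i4+i5:sll.ALU/ld.MEM ; dual
t=4 i6:and.ALU ; RAW r4
t=5 i7+i8:st.MEM/sub.ALU ; dual
t=6 i9+i10:add.ALU/sub.ALU ; dual
t=7 i11:sub.ALU ; tail

CYCLES = 8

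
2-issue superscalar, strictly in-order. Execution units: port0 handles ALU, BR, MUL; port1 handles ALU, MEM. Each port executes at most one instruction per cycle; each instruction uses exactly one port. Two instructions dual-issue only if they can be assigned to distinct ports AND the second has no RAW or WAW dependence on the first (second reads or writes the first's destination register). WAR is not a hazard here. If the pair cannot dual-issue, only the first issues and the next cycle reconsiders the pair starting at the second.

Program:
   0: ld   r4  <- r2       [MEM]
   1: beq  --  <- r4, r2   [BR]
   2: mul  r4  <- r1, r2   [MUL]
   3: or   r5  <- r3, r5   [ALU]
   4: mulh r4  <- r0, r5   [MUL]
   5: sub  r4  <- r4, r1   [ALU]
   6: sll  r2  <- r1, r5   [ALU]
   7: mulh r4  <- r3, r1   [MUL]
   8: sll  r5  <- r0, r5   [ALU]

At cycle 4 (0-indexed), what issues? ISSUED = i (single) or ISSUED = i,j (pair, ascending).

ISSUED = 5,6

t=0 i0:ld ; RAW r4
t=1 i1:beq ; no-port BR/MUL
t=2 i2+i3:mul or ; pair
t=3 i4:mulh ; RAW+WAW r4
t=4 i5+i6:sub sll ; pair
t=5 i7+i8:mulh sll ; pair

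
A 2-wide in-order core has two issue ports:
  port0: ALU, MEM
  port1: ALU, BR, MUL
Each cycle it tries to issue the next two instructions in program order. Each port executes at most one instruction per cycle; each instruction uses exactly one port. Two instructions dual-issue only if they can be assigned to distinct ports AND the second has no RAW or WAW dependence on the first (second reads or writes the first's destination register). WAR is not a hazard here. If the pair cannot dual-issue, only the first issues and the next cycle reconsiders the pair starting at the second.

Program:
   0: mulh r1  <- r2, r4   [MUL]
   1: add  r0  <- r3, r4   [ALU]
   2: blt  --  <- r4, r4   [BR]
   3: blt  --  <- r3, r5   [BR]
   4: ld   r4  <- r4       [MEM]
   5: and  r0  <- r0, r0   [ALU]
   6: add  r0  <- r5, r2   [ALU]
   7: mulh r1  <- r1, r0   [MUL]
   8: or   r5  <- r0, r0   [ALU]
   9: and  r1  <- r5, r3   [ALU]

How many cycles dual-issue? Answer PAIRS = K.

PAIRS = 3

[0] i0+i1  mulh.MUL;add.ALU  -- 2-wide
[1] i2  blt.BR  -- no-port BR/BR
[2] i3+i4  blt.BR;ld.MEM  -- 2-wide
[3] i5  and.ALU  -- WAW r0
[4] i6  add.ALU  -- RAW r0
[5] i7+i8  mulh.MUL;or.ALU  -- 2-wide
[6] i9  and.ALU  -- tail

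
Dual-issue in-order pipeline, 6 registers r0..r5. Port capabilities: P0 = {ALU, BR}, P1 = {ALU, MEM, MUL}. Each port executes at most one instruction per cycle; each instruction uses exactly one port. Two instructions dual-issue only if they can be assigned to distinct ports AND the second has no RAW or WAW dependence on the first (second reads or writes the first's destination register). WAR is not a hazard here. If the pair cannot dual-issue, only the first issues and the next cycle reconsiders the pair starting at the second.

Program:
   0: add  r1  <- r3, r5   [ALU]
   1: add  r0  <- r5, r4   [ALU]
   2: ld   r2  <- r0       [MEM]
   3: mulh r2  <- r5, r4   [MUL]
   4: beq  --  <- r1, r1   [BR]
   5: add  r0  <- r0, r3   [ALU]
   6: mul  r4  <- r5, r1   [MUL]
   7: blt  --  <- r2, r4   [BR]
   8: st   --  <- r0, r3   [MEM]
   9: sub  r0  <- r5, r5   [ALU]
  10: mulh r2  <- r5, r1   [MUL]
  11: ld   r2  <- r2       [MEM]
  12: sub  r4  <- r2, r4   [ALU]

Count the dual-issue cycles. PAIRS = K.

PAIRS = 5

  cy0 -> i0+i1 (add add) dual
  cy1 -> i2 (ld) no-port MEM/MUL
  cy2 -> i3+i4 (mulh beq) dual
  cy3 -> i5+i6 (add mul) dual
  cy4 -> i7+i8 (blt st) dual
  cy5 -> i9+i10 (sub mulh) dual
  cy6 -> i11 (ld) RAW r2
  cy7 -> i12 (sub) tail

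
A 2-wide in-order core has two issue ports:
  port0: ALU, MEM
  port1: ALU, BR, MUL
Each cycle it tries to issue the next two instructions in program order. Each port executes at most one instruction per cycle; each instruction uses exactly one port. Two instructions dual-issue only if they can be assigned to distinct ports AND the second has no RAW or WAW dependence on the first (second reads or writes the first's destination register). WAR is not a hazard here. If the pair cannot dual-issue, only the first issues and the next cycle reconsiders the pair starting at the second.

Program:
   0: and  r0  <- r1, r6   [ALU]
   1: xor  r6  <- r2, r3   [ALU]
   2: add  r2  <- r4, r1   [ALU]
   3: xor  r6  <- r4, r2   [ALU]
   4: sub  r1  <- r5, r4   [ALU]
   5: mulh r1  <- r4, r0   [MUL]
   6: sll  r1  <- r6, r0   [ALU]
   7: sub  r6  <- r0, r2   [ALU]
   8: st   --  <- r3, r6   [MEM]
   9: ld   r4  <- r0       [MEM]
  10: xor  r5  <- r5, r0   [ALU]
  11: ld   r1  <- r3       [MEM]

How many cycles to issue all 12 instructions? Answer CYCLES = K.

t=0 i0&i1:and.ALU xor.ALU ; 2-wide
t=1 i2:add.ALU ; RAW r2
t=2 i3&i4:xor.ALU sub.ALU ; 2-wide
t=3 i5:mulh.MUL ; WAW r1
t=4 i6&i7:sll.ALU sub.ALU ; 2-wide
t=5 i8:st.MEM ; no-port MEM/MEM
t=6 i9&i10:ld.MEM xor.ALU ; 2-wide
t=7 i11:ld.MEM ; tail

CYCLES = 8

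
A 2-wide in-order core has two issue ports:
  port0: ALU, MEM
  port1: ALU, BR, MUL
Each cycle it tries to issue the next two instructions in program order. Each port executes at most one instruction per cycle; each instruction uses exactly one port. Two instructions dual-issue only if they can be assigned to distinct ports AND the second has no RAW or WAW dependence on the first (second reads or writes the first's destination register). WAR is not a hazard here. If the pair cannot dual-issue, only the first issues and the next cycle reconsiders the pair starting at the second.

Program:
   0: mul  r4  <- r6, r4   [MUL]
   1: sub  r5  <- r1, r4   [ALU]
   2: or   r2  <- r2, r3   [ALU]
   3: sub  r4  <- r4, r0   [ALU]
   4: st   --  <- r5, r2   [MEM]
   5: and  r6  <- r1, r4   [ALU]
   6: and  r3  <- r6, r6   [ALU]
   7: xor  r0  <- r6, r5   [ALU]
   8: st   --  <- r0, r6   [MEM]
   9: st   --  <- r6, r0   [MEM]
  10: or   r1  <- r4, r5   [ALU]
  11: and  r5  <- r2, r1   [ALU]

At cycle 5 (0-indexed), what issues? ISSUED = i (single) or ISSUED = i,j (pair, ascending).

ISSUED = 8

0. mul.MUL @i0  | RAW r4
1. sub.ALU or.ALU @i1/i2  | pair
2. sub.ALU st.MEM @i3/i4  | pair
3. and.ALU @i5  | RAW r6
4. and.ALU xor.ALU @i6/i7  | pair
5. st.MEM @i8  | no-port MEM/MEM
6. st.MEM or.ALU @i9/i10  | pair
7. and.ALU @i11  | tail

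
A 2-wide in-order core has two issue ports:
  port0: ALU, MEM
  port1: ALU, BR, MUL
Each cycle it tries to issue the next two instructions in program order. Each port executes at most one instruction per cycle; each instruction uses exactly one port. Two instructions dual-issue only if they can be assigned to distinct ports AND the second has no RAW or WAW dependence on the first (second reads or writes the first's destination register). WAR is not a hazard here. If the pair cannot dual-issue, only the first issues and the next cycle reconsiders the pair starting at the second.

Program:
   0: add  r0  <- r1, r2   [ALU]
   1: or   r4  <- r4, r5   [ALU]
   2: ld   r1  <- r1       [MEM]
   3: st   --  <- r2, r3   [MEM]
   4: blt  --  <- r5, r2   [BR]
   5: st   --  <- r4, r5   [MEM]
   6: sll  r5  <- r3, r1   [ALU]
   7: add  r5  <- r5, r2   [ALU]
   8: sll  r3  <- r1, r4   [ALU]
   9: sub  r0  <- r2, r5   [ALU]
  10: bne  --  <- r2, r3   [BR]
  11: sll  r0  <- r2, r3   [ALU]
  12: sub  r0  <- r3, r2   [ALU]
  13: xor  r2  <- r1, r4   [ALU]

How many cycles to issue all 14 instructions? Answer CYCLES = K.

[0] i0&i1  add or  -- pair
[1] i2  ld  -- no-port MEM/MEM
[2] i3&i4  st blt  -- pair
[3] i5&i6  st sll  -- pair
[4] i7&i8  add sll  -- pair
[5] i9&i10  sub bne  -- pair
[6] i11  sll  -- WAW r0
[7] i12&i13  sub xor  -- pair

CYCLES = 8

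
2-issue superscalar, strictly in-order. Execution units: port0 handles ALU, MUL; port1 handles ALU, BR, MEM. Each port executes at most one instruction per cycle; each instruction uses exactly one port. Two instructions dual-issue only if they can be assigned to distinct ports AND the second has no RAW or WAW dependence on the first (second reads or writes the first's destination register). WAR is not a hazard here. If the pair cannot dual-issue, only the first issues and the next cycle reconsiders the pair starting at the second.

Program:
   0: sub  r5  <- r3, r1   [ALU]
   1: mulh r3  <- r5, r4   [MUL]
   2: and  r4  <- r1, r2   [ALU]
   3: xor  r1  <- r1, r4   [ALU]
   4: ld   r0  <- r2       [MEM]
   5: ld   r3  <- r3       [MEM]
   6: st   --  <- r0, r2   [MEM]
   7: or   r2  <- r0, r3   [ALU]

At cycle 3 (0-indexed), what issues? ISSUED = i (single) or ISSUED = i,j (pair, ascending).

  cy0 -> i0 (sub) RAW r5
  cy1 -> i1&i2 (mulh/and) 2-wide
  cy2 -> i3&i4 (xor/ld) 2-wide
  cy3 -> i5 (ld) no-port MEM/MEM
  cy4 -> i6&i7 (st/or) 2-wide

ISSUED = 5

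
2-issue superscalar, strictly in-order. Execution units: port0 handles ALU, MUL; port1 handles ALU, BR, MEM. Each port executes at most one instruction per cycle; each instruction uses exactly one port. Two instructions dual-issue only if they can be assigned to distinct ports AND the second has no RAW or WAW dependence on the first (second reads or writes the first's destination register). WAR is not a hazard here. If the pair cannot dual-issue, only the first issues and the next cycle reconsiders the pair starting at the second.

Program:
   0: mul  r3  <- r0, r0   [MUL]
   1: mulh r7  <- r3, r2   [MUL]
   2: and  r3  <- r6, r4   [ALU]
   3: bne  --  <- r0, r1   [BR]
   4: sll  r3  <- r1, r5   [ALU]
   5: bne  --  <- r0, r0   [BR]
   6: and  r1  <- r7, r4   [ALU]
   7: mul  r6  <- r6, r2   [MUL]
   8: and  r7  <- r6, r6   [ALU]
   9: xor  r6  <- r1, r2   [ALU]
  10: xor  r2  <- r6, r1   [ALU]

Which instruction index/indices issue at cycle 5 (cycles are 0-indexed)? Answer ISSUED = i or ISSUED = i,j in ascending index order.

#0 head=0: mul.MUL i0 no-port MUL/MUL
#1 head=1: mulh.MUL and.ALU i1+i2 2-wide
#2 head=3: bne.BR sll.ALU i3+i4 2-wide
#3 head=5: bne.BR and.ALU i5+i6 2-wide
#4 head=7: mul.MUL i7 RAW r6
#5 head=8: and.ALU xor.ALU i8+i9 2-wide
#6 head=10: xor.ALU i10 tail

ISSUED = 8,9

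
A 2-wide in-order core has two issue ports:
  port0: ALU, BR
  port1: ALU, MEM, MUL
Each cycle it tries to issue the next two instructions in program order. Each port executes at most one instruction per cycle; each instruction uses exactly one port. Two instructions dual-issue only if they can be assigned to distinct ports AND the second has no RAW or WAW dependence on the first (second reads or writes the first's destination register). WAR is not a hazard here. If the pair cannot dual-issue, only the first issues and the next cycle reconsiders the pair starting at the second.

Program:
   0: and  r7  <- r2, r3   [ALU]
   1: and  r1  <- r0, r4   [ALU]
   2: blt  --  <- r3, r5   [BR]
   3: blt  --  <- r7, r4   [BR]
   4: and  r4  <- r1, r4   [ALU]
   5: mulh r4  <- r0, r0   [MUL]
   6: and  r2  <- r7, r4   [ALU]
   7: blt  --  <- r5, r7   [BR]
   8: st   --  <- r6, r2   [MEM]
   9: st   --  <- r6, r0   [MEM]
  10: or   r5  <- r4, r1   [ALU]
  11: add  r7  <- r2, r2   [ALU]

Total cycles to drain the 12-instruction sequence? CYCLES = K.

c0: i0&i1 and and  pair
c1: i2 blt  no-port BR/BR
c2: i3&i4 blt and  pair
c3: i5 mulh  RAW r4
c4: i6&i7 and blt  pair
c5: i8 st  no-port MEM/MEM
c6: i9&i10 st or  pair
c7: i11 add  tail

CYCLES = 8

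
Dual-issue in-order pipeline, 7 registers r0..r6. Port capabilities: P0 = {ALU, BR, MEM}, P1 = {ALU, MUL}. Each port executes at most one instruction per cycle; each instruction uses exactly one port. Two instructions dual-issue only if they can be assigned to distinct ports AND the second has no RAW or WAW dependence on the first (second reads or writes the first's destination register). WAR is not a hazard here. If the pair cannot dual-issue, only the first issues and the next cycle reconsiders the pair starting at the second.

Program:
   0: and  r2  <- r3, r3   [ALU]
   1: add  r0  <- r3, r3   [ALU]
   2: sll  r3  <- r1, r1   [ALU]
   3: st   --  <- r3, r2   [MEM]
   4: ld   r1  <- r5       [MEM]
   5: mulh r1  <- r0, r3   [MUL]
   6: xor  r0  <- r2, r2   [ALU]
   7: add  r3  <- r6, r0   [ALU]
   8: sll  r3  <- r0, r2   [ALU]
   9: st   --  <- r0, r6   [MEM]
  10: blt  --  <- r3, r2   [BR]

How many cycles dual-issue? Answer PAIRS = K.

PAIRS = 3

[0] i0/i1  and.ALU;add.ALU  -- dual
[1] i2  sll.ALU  -- RAW r3
[2] i3  st.MEM  -- no-port MEM/MEM
[3] i4  ld.MEM  -- WAW r1
[4] i5/i6  mulh.MUL;xor.ALU  -- dual
[5] i7  add.ALU  -- WAW r3
[6] i8/i9  sll.ALU;st.MEM  -- dual
[7] i10  blt.BR  -- tail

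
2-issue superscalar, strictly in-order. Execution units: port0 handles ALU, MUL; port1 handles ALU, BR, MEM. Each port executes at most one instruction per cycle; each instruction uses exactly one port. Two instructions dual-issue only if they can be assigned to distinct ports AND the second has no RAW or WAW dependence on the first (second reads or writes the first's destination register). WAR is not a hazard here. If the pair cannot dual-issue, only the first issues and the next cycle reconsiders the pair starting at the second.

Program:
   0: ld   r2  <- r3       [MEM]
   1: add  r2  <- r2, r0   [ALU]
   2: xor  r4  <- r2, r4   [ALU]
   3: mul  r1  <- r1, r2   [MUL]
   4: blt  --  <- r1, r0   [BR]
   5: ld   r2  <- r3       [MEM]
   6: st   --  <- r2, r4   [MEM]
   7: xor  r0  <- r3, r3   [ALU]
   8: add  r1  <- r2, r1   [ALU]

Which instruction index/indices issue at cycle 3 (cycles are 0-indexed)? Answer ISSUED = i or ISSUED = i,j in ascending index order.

ISSUED = 4

0. ld @i0  | RAW+WAW r2
1. add @i1  | RAW r2
2. xor mul @i2+i3  | 2-wide
3. blt @i4  | no-port BR/MEM
4. ld @i5  | no-port MEM/MEM
5. st xor @i6+i7  | 2-wide
6. add @i8  | tail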